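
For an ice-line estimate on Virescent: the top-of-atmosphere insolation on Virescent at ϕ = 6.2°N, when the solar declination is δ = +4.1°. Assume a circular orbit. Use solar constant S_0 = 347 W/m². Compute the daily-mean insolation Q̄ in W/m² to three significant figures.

cos h₀ = −tan(+6.2°) tan(+4.100°) = -0.0078, h₀ = 1.5786 rad.
Bracket: h₀ sin ϕ sin δ + cos ϕ cos δ sin h₀ = 1.5786×0.10800×0.07150 + 0.99415×0.99744×0.99997 = 0.012190 + 0.991575 = 1.003765.
Q̄ = (S_0/π) × [bracket] = (347/π) × 1.003765 = 110.9 W/m².

Q̄ ≈ 111 W/m²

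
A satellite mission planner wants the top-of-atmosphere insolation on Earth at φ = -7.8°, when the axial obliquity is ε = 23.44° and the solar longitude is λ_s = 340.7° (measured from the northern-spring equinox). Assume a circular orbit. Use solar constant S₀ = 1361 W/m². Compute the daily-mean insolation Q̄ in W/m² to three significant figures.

Solar declination: sin δ = sin ε · sin λ_s = sin 23.44° × sin 340.7° = -0.13147, so δ = -7.555°.
cos H₀ = −tan(-7.8°) tan(-7.555°) = -0.0182, H₀ = 1.5890 rad.
Bracket: H₀ sin φ sin δ + cos φ cos δ sin H₀ = 1.5890×-0.13572×-0.13147 + 0.99075×0.99132×0.99983 = 0.028353 + 0.981983 = 1.010336.
Q̄ = (S₀/π) × [bracket] = (1361/π) × 1.010336 = 437.7 W/m².

Q̄ ≈ 438 W/m²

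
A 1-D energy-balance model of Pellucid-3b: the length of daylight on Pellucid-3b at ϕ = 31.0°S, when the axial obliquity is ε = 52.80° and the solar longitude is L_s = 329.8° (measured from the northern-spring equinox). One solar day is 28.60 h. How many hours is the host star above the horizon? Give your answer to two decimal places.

16.72 h

Solar declination: sin δ = sin ε · sin L_s = sin 52.80° × sin 329.8° = -0.40067, so δ = -23.620°.
cos h₀ = −tan ϕ · tan δ = −tan(-31.0°) × tan(-23.620°) = -0.2628, so h₀ = 1.8367 rad = 105.23°.
Daylight = 2h₀/(2π) × 28.60 h = (1.8367/π) × 28.60 = 16.72 h.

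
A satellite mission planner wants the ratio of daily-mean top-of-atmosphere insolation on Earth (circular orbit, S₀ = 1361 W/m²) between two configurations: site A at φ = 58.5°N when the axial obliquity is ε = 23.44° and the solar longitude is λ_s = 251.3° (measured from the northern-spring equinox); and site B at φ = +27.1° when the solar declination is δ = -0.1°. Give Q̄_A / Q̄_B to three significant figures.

— Configuration A (φ=+58.5°):
Solar declination: sin δ = sin ε · sin λ_s = sin 23.44° × sin 251.3° = -0.37679, so δ = -22.135°.
cos H₀ = −tan(+58.5°) tan(-22.135°) = 0.6638, H₀ = 0.8449 rad.
Bracket: H₀ sin φ sin δ + cos φ cos δ sin H₀ = 0.8449×0.85264×-0.37679 + 0.52250×0.92630×0.74792 = -0.271438 + 0.361987 = 0.090549.
Q̄ = (S₀/π) × [bracket] = (1361/π) × 0.090549 = 39.228 W/m².
— Configuration B (φ=+27.1°):
cos H₀ = −tan(+27.1°) tan(-0.100°) = 0.0009, H₀ = 1.5699 rad.
Bracket: H₀ sin φ sin δ + cos φ cos δ sin H₀ = 1.5699×0.45554×-0.00175 + 0.89021×1.00000×1.00000 = -0.001252 + 0.890210 = 0.888958.
Q̄ = (S₀/π) × [bracket] = (1361/π) × 0.888958 = 385.11 W/m².
Ratio Q̄_A / Q̄_B = 39.228 / 385.11 = 0.1019.

Q̄_A / Q̄_B ≈ 0.102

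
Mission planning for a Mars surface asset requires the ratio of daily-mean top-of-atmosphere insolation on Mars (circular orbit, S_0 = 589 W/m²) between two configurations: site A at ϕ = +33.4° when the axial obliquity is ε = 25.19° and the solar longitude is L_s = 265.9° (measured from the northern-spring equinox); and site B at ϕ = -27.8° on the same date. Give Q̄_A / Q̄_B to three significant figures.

— Configuration A (ϕ=+33.4°):
Solar declination: sin δ = sin ε · sin L_s = sin 25.19° × sin 265.9° = -0.42453, so δ = -25.121°.
cos h₀ = −tan(+33.4°) tan(-25.121°) = 0.3092, h₀ = 1.2565 rad.
Bracket: h₀ sin ϕ sin δ + cos ϕ cos δ sin h₀ = 1.2565×0.55048×-0.42453 + 0.83485×0.90541×0.95101 = -0.293638 + 0.718851 = 0.425213.
Q̄ = (S_0/π) × [bracket] = (589/π) × 0.425213 = 79.721 W/m².
— Configuration B (ϕ=-27.8°):
cos h₀ = −tan(-27.8°) tan(-25.121°) = -0.2472, h₀ = 1.8206 rad.
Bracket: h₀ sin ϕ sin δ + cos ϕ cos δ sin h₀ = 1.8206×-0.46639×-0.42453 + 0.88458×0.90541×0.96896 = 0.360473 + 0.776047 = 1.136520.
Q̄ = (S_0/π) × [bracket] = (589/π) × 1.136520 = 213.08 W/m².
Ratio Q̄_A / Q̄_B = 79.721 / 213.08 = 0.3741.

Q̄_A / Q̄_B ≈ 0.374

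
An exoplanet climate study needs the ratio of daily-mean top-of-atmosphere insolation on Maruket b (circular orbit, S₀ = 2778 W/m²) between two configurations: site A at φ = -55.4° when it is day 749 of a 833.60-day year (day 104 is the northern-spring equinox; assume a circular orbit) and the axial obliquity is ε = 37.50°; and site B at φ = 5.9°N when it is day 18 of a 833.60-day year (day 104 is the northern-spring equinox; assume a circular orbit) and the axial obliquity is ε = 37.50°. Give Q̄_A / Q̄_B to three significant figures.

Q̄_A / Q̄_B ≈ 1.80

— Configuration A (φ=-55.4°):
Solar longitude: λ_s = 360° × (749 − 104)/833.60 = 278.551°.
sin δ = sin 37.50° × sin 278.551° = -0.60199, so δ = -37.013°.
cos H₀ = −tan(-55.4°) tan(-37.013°) = -1.0928 ≤ −1 ⇒ polar day, H₀ = π.
Bracket: H₀ sin φ sin δ + cos φ cos δ sin H₀ = 3.1416×-0.82314×-0.60199 + 0.56784×0.79850×0.00000 = 1.556732 + 0.000000 = 1.556732.
Q̄ = (S₀/π) × [bracket] = (2778/π) × 1.556732 = 1376.6 W/m².
— Configuration B (φ=+5.9°):
Solar longitude: λ_s = 360° × (18 − 104)/833.60 = -37.140°, i.e. -37.140° + 360° = 322.860°.
sin δ = sin 37.50° × sin 322.860° = -0.36755, so δ = -21.565°.
cos H₀ = −tan(+5.9°) tan(-21.565°) = 0.0408, H₀ = 1.5299 rad.
Bracket: H₀ sin φ sin δ + cos φ cos δ sin H₀ = 1.5299×0.10279×-0.36755 + 0.99470×0.93000×0.99917 = -0.057800 + 0.924303 = 0.866503.
Q̄ = (S₀/π) × [bracket] = (2778/π) × 0.866503 = 766.22 W/m².
Ratio Q̄_A / Q̄_B = 1376.6 / 766.22 = 1.797.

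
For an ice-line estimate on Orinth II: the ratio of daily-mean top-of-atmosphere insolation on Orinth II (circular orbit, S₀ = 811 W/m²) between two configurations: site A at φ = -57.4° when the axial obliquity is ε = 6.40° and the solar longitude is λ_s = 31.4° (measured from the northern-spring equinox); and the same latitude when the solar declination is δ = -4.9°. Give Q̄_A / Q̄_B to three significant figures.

Q̄_A / Q̄_B ≈ 0.708

— Configuration A (φ=-57.4°):
Solar declination: sin δ = sin ε · sin λ_s = sin 6.40° × sin 31.4° = 0.05808, so δ = +3.329°.
cos H₀ = −tan(-57.4°) tan(+3.329°) = 0.0910, H₀ = 1.4797 rad.
Bracket: H₀ sin φ sin δ + cos φ cos δ sin H₀ = 1.4797×-0.84245×0.05808 + 0.53877×0.99831×0.99585 = -0.072401 + 0.535627 = 0.463226.
Q̄ = (S₀/π) × [bracket] = (811/π) × 0.463226 = 119.58 W/m².
— Configuration B (φ=-57.4°):
cos H₀ = −tan(-57.4°) tan(-4.900°) = -0.1341, H₀ = 1.7053 rad.
Bracket: H₀ sin φ sin δ + cos φ cos δ sin H₀ = 1.7053×-0.84245×-0.08542 + 0.53877×0.99635×0.99097 = 0.122717 + 0.531956 = 0.654673.
Q̄ = (S₀/π) × [bracket] = (811/π) × 0.654673 = 169.00 W/m².
Ratio Q̄_A / Q̄_B = 119.58 / 169.00 = 0.7076.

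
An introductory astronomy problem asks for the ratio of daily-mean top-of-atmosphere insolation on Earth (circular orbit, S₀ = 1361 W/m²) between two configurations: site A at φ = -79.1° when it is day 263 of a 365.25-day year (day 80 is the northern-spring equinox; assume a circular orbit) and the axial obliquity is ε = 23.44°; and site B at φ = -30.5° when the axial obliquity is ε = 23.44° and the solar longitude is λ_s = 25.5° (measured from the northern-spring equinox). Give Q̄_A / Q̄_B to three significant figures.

— Configuration A (φ=-79.1°):
Solar longitude: λ_s = 360° × (263 − 80)/365.25 = 180.370°.
sin δ = sin 23.44° × sin 180.370° = -0.00257, so δ = -0.147°.
cos H₀ = −tan(-79.1°) tan(-0.147°) = -0.0133, H₀ = 1.5841 rad.
Bracket: H₀ sin φ sin δ + cos φ cos δ sin H₀ = 1.5841×-0.98196×-0.00257 + 0.18910×1.00000×0.99991 = 0.003998 + 0.189083 = 0.193081.
Q̄ = (S₀/π) × [bracket] = (1361/π) × 0.193081 = 83.647 W/m².
— Configuration B (φ=-30.5°):
Solar declination: sin δ = sin ε · sin λ_s = sin 23.44° × sin 25.5° = 0.17125, so δ = +9.861°.
cos H₀ = −tan(-30.5°) tan(+9.861°) = 0.1024, H₀ = 1.4682 rad.
Bracket: H₀ sin φ sin δ + cos φ cos δ sin H₀ = 1.4682×-0.50754×0.17125 + 0.86163×0.98523×0.99474 = -0.127610 + 0.844438 = 0.716828.
Q̄ = (S₀/π) × [bracket] = (1361/π) × 0.716828 = 310.54 W/m².
Ratio Q̄_A / Q̄_B = 83.647 / 310.54 = 0.2694.

Q̄_A / Q̄_B ≈ 0.269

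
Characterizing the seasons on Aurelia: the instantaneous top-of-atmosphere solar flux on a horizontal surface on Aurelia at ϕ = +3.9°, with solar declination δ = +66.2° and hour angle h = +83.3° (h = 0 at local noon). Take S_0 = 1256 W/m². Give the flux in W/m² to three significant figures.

137 W/m²

cos θ_z = sin ϕ sin δ + cos ϕ cos δ cos h = 0.062231 + 0.046973 = 0.109204.
Flux = S_0 · cos θ_z = 1256 × 0.109204 = 137.2 W/m².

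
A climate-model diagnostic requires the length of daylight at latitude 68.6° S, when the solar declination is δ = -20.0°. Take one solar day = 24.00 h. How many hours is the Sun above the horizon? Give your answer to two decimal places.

cos H₀ = −tan φ · tan δ = −tan(-68.6°) × tan(-20.000°) = -0.9287, so H₀ = 2.7618 rad = 158.24°.
Daylight = 2H₀/(2π) × 24.00 h = (2.7618/π) × 24.00 = 21.10 h.

21.10 h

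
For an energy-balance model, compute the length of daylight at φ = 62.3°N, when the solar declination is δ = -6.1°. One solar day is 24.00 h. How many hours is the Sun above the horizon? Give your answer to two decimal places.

10.43 h

cos H₀ = −tan φ · tan δ = −tan(+62.3°) × tan(-6.100°) = 0.2036, so H₀ = 1.3658 rad = 78.26°.
Daylight = 2H₀/(2π) × 24.00 h = (1.3658/π) × 24.00 = 10.43 h.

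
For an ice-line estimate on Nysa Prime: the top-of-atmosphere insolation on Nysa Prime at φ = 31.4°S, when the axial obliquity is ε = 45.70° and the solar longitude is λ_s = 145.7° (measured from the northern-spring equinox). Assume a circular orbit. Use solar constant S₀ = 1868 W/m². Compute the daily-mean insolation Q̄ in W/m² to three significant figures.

Q̄ ≈ 285 W/m²

Solar declination: sin δ = sin ε · sin λ_s = sin 45.70° × sin 145.7° = 0.40331, so δ = +23.785°.
cos H₀ = −tan(-31.4°) tan(+23.785°) = 0.2690, H₀ = 1.2984 rad.
Bracket: H₀ sin φ sin δ + cos φ cos δ sin H₀ = 1.2984×-0.52101×0.40331 + 0.85355×0.91506×0.96313 = -0.272831 + 0.752252 = 0.479421.
Q̄ = (S₀/π) × [bracket] = (1868/π) × 0.479421 = 285.1 W/m².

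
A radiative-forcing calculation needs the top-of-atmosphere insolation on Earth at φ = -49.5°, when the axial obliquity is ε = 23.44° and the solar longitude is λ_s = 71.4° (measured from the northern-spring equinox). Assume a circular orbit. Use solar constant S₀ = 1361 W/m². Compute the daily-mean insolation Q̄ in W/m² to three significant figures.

Solar declination: sin δ = sin ε · sin λ_s = sin 23.44° × sin 71.4° = 0.37701, so δ = +22.149°.
cos H₀ = −tan(-49.5°) tan(+22.149°) = 0.4766, H₀ = 1.0740 rad.
Bracket: H₀ sin φ sin δ + cos φ cos δ sin H₀ = 1.0740×-0.76041×0.37701 + 0.64945×0.92621×0.87912 = -0.307897 + 0.528814 = 0.220917.
Q̄ = (S₀/π) × [bracket] = (1361/π) × 0.220917 = 95.71 W/m².

Q̄ ≈ 95.7 W/m²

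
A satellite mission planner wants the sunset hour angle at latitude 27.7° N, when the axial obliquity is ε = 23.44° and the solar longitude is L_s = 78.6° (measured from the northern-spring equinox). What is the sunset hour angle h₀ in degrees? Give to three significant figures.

Solar declination: sin δ = sin ε · sin L_s = sin 23.44° × sin 78.6° = 0.38994, so δ = +22.951°.
cos h₀ = −tan ϕ · tan δ = −tan(+27.7°) × tan(+22.951°) = -0.2223, so h₀ = 1.7950 rad = 102.85°.

h₀ = 103°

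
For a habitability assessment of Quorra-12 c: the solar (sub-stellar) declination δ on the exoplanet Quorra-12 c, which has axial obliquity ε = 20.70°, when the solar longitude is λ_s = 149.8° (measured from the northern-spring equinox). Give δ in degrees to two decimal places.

δ = +10.24°

sin δ = sin ε · sin λ_s = sin 20.70° × sin 149.8° = 0.177805.
δ = arcsin(0.177805) = +10.24°.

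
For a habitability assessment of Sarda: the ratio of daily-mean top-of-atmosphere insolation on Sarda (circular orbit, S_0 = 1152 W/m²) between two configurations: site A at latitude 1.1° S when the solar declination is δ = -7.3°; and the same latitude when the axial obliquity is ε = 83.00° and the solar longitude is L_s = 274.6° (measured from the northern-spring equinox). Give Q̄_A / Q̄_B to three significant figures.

Q̄_A / Q̄_B ≈ 5.64

— Configuration A (ϕ=-1.1°):
cos h₀ = −tan(-1.1°) tan(-7.300°) = -0.0025, h₀ = 1.5733 rad.
Bracket: h₀ sin ϕ sin δ + cos ϕ cos δ sin h₀ = 1.5733×-0.01920×-0.12706 + 0.99982×0.99189×1.00000 = 0.003838 + 0.991711 = 0.995549.
Q̄ = (S_0/π) × [bracket] = (1152/π) × 0.995549 = 365.06 W/m².
— Configuration B (ϕ=-1.1°):
Solar declination: sin δ = sin ε · sin L_s = sin 83.00° × sin 274.6° = -0.98935, so δ = -81.630°.
cos h₀ = −tan(-1.1°) tan(-81.630°) = -0.1305, h₀ = 1.7017 rad.
Bracket: h₀ sin ϕ sin δ + cos ϕ cos δ sin h₀ = 1.7017×-0.01920×-0.98935 + 0.99982×0.14556×0.99145 = 0.032325 + 0.144289 = 0.176614.
Q̄ = (S_0/π) × [bracket] = (1152/π) × 0.176614 = 64.763 W/m².
Ratio Q̄_A / Q̄_B = 365.06 / 64.763 = 5.637.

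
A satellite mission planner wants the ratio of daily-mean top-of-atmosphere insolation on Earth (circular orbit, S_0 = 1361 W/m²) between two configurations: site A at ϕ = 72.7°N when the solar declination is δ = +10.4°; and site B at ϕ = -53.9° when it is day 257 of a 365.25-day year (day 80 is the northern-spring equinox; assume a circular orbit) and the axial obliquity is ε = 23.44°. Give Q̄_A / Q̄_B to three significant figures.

— Configuration A (ϕ=+72.7°):
cos h₀ = −tan(+72.7°) tan(+10.400°) = -0.5893, h₀ = 2.2009 rad.
Bracket: h₀ sin ϕ sin δ + cos ϕ cos δ sin h₀ = 2.2009×0.95476×0.18052 + 0.29737×0.98357×0.80794 = 0.379332 + 0.236310 = 0.615642.
Q̄ = (S_0/π) × [bracket] = (1361/π) × 0.615642 = 266.71 W/m².
— Configuration B (ϕ=-53.9°):
Solar longitude: L_s = 360° × (257 − 80)/365.25 = 174.456°.
sin δ = sin 23.44° × sin 174.456° = 0.03843, so δ = +2.203°.
cos h₀ = −tan(-53.9°) tan(+2.203°) = 0.0527, h₀ = 1.5180 rad.
Bracket: h₀ sin ϕ sin δ + cos ϕ cos δ sin h₀ = 1.5180×-0.80799×0.03843 + 0.58920×0.99926×0.99861 = -0.047136 + 0.587946 = 0.540810.
Q̄ = (S_0/π) × [bracket] = (1361/π) × 0.540810 = 234.29 W/m².
Ratio Q̄_A / Q̄_B = 266.71 / 234.29 = 1.138.

Q̄_A / Q̄_B ≈ 1.14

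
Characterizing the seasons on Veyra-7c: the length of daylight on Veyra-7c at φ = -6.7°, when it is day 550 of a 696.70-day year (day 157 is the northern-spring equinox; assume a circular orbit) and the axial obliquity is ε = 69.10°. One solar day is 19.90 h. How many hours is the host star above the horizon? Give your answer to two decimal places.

Solar longitude: λ_s = 360° × (550 − 157)/696.70 = 203.072°.
sin δ = sin 69.10° × sin 203.072° = -0.36610, so δ = -21.475°.
cos H₀ = −tan φ · tan δ = −tan(-6.7°) × tan(-21.475°) = -0.0462, so H₀ = 1.6170 rad = 92.65°.
Daylight = 2H₀/(2π) × 19.90 h = (1.6170/π) × 19.90 = 10.24 h.

10.24 h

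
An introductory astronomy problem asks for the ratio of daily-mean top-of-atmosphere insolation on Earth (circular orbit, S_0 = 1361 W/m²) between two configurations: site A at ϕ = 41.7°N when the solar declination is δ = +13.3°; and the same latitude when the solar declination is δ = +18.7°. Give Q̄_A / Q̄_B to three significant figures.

— Configuration A (ϕ=+41.7°):
cos h₀ = −tan(+41.7°) tan(+13.300°) = -0.2106, h₀ = 1.7830 rad.
Bracket: h₀ sin ϕ sin δ + cos ϕ cos δ sin h₀ = 1.7830×0.66523×0.23005 + 0.74664×0.97318×0.97757 = 0.272863 + 0.710317 = 0.983180.
Q̄ = (S_0/π) × [bracket] = (1361/π) × 0.983180 = 425.93 W/m².
— Configuration B (ϕ=+41.7°):
cos h₀ = −tan(+41.7°) tan(+18.700°) = -0.3016, h₀ = 1.8771 rad.
Bracket: h₀ sin ϕ sin δ + cos ϕ cos δ sin h₀ = 1.8771×0.66523×0.32061 + 0.74664×0.94721×0.95344 = 0.400347 + 0.674296 = 1.074643.
Q̄ = (S_0/π) × [bracket] = (1361/π) × 1.074643 = 465.56 W/m².
Ratio Q̄_A / Q̄_B = 425.93 / 465.56 = 0.9149.

Q̄_A / Q̄_B ≈ 0.915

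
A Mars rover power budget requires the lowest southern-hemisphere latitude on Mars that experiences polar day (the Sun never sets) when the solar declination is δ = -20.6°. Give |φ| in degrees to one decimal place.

Polar day requires cos H₀ = −tan φ tan δ ≤ −1, i.e. tan φ tan δ ≥ 1.
The boundary is |tan φ| · |tan δ| = 1, so |φ| = 90° − |δ| = 90° − 20.6° = 69.4° in the southern hemisphere.

|φ| = 69.4°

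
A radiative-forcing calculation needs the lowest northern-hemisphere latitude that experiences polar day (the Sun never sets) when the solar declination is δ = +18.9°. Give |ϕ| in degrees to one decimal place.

Polar day requires cos h₀ = −tan ϕ tan δ ≤ −1, i.e. tan ϕ tan δ ≥ 1.
The boundary is |tan ϕ| · |tan δ| = 1, so |ϕ| = 90° − |δ| = 90° − 18.9° = 71.1° in the northern hemisphere.

|ϕ| = 71.1°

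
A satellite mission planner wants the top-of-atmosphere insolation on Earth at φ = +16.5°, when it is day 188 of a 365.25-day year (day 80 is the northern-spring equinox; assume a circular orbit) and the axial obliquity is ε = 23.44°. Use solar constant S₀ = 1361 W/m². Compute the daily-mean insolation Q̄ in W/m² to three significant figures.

Solar longitude: λ_s = 360° × (188 − 80)/365.25 = 106.448°.
sin δ = sin 23.44° × sin 106.448° = 0.38151, so δ = +22.427°.
cos H₀ = −tan(+16.5°) tan(+22.427°) = -0.1223, H₀ = 1.6934 rad.
Bracket: H₀ sin φ sin δ + cos φ cos δ sin H₀ = 1.6934×0.28402×0.38151 + 0.95882×0.92436×0.99250 = 0.183491 + 0.879648 = 1.063139.
Q̄ = (S₀/π) × [bracket] = (1361/π) × 1.063139 = 460.6 W/m².

Q̄ ≈ 461 W/m²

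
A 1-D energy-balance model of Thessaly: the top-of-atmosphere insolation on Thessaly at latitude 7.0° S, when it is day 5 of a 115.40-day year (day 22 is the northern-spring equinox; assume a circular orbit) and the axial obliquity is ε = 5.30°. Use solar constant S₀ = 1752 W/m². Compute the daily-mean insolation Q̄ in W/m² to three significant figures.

Q̄ ≈ 560 W/m²

Solar longitude: λ_s = 360° × (5 − 22)/115.40 = -53.033°, i.e. -53.033° + 360° = 306.967°.
sin δ = sin 5.30° × sin 306.967° = -0.07380, so δ = -4.232°.
cos H₀ = −tan(-7.0°) tan(-4.232°) = -0.0091, H₀ = 1.5799 rad.
Bracket: H₀ sin φ sin δ + cos φ cos δ sin H₀ = 1.5799×-0.12187×-0.07380 + 0.99255×0.99727×0.99996 = 0.014210 + 0.989801 = 1.004011.
Q̄ = (S₀/π) × [bracket] = (1752/π) × 1.004011 = 559.9 W/m².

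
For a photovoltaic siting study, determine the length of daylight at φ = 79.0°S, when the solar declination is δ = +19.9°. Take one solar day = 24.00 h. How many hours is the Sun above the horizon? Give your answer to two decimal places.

cos H₀ = −tan φ · tan δ = 1.8623 ≥ 1, so the Sun never rises (polar night) and H₀ = 0.
Daylight = 2H₀/(2π) × 24.00 h = (0.0000/π) × 24.00 = 0.00 h.

0.00 h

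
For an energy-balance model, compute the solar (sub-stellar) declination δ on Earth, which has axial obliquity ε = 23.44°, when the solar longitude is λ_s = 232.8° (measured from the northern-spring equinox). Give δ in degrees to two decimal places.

sin δ = sin ε · sin λ_s = sin 23.44° × sin 232.8° = -0.316850.
δ = arcsin(-0.316850) = -18.47°.

δ = -18.47°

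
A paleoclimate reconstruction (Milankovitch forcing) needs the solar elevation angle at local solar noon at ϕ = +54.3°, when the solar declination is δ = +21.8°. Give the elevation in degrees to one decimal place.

At local noon the hour angle is zero, so the zenith angle equals |ϕ − δ| = |+54.3° − (+21.800°)| = 32.500°.
Elevation = 90° − 32.500° = 57.5°.

57.5°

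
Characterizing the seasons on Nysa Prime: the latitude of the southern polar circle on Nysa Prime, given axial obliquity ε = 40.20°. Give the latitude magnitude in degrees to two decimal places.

The polar circle is the lowest latitude that experiences at least one full rotation of continuous darkness at the northern-summer solstice; it lies at |ϕ| = 90° − ε = 90° − 40.20° = 49.80°.

49.80°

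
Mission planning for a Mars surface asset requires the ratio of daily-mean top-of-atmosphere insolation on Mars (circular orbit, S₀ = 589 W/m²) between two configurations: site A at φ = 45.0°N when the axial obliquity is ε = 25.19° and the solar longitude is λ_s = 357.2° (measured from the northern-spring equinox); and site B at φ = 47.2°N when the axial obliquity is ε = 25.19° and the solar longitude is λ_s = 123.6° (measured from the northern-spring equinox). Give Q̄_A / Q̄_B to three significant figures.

— Configuration A (φ=+45.0°):
Solar declination: sin δ = sin ε · sin λ_s = sin 25.19° × sin 357.2° = -0.02079, so δ = -1.191°.
cos H₀ = −tan(+45.0°) tan(-1.191°) = 0.0208, H₀ = 1.5500 rad.
Bracket: H₀ sin φ sin δ + cos φ cos δ sin H₀ = 1.5500×0.70711×-0.02079 + 0.70711×0.99978×0.99978 = -0.022786 + 0.706799 = 0.684013.
Q̄ = (S₀/π) × [bracket] = (589/π) × 0.684013 = 128.24 W/m².
— Configuration B (φ=+47.2°):
Solar declination: sin δ = sin ε · sin λ_s = sin 25.19° × sin 123.6° = 0.35451, so δ = +20.763°.
cos H₀ = −tan(+47.2°) tan(+20.763°) = -0.4094, H₀ = 1.9926 rad.
Bracket: H₀ sin φ sin δ + cos φ cos δ sin H₀ = 1.9926×0.73373×0.35451 + 0.67944×0.93505×0.91234 = 0.518304 + 0.579619 = 1.097923.
Q̄ = (S₀/π) × [bracket] = (589/π) × 1.097923 = 205.84 W/m².
Ratio Q̄_A / Q̄_B = 128.24 / 205.84 = 0.6230.

Q̄_A / Q̄_B ≈ 0.623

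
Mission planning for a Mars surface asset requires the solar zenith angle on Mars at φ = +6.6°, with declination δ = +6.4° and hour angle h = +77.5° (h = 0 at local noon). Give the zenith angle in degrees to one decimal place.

θ_z = 76.9°

cos θ_z = sin φ sin δ + cos φ cos δ cos h = 0.012812 + 0.213665 = 0.226477.
θ_z = arccos(0.226477) = 76.9°.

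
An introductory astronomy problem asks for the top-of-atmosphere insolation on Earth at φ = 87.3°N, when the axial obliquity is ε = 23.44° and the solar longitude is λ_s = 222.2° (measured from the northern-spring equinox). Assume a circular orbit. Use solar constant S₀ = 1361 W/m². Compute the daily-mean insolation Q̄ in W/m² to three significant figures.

Q̄ ≈ 0.00 W/m²

Solar declination: sin δ = sin ε · sin λ_s = sin 23.44° × sin 222.2° = -0.26720, so δ = -15.498°.
cos H₀ = −tan(+87.3°) tan(-15.498°) = 5.8798 ≥ 1 ⇒ polar night, H₀ = 0 and Q̄ = 0.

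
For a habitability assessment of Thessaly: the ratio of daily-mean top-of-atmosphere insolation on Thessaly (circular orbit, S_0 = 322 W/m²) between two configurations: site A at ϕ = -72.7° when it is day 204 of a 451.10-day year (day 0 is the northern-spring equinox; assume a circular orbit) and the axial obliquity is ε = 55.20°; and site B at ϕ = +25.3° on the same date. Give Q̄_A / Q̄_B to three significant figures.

Q̄_A / Q̄_B ≈ 0.0229

— Configuration A (ϕ=-72.7°):
Solar longitude: L_s = 360° × (204 − 0)/451.10 = 162.802°.
sin δ = sin 55.20° × sin 162.802° = 0.24279, so δ = +14.051°.
cos h₀ = −tan(-72.7°) tan(+14.051°) = 0.8036, h₀ = 0.6375 rad.
Bracket: h₀ sin ϕ sin δ + cos ϕ cos δ sin h₀ = 0.6375×-0.95476×0.24279 + 0.29737×0.97008×0.59522 = -0.147776 + 0.171705 = 0.023929.
Q̄ = (S_0/π) × [bracket] = (322/π) × 0.023929 = 2.4526 W/m².
— Configuration B (ϕ=+25.3°):
cos h₀ = −tan(+25.3°) tan(+14.051°) = -0.1183, h₀ = 1.6894 rad.
Bracket: h₀ sin ϕ sin δ + cos ϕ cos δ sin h₀ = 1.6894×0.42736×0.24279 + 0.90408×0.97008×0.99298 = 0.175290 + 0.870873 = 1.046163.
Q̄ = (S_0/π) × [bracket] = (322/π) × 1.046163 = 107.23 W/m².
Ratio Q̄_A / Q̄_B = 2.4526 / 107.23 = 0.02287.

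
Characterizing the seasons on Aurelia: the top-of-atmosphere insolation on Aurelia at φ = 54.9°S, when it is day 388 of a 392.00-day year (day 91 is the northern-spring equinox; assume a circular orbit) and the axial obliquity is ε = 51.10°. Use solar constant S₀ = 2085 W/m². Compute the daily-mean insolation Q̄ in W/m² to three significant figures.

Solar longitude: λ_s = 360° × (388 − 91)/392.00 = 272.755°.
sin δ = sin 51.10° × sin 272.755° = -0.77734, so δ = -51.018°.
cos H₀ = −tan(-54.9°) tan(-51.018°) = -1.7582 ≤ −1 ⇒ polar day, H₀ = π.
Bracket: H₀ sin φ sin δ + cos φ cos δ sin H₀ = 3.1416×-0.81815×-0.77734 + 0.57501×0.62908×0.00000 = 1.997997 + 0.000000 = 1.997997.
Q̄ = (S₀/π) × [bracket] = (2085/π) × 1.997997 = 1326 W/m².

Q̄ ≈ 1.33e+03 W/m²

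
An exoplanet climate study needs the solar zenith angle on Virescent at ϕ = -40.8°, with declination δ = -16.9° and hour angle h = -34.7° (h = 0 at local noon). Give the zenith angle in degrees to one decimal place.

θ_z = 38.2°

cos θ_z = sin ϕ sin δ + cos ϕ cos δ cos h = 0.189951 + 0.595482 = 0.785433.
θ_z = arccos(0.785433) = 38.2°.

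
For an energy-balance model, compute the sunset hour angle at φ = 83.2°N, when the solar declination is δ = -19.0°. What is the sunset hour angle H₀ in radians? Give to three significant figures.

H₀ = 0.00 rad

cos H₀ = −tan φ · tan δ = 2.8876 ≥ 1, so the Sun never rises (polar night) and H₀ = 0.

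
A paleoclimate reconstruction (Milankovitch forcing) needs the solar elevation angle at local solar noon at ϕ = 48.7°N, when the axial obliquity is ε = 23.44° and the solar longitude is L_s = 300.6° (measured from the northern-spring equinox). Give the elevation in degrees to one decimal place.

Solar declination: sin δ = sin ε · sin L_s = sin 23.44° × sin 300.6° = -0.34239, so δ = -20.023°.
At local noon the hour angle is zero, so the zenith angle equals |ϕ − δ| = |+48.7° − (-20.023°)| = 68.723°.
Elevation = 90° − 68.723° = 21.3°.

21.3°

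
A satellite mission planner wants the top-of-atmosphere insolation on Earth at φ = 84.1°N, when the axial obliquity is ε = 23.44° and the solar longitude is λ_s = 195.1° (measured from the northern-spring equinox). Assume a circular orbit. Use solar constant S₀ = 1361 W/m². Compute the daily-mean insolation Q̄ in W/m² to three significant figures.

Q̄ ≈ 0.00 W/m²

Solar declination: sin δ = sin ε · sin λ_s = sin 23.44° × sin 195.1° = -0.10363, so δ = -5.948°.
cos H₀ = −tan(+84.1°) tan(-5.948°) = 1.0082 ≥ 1 ⇒ polar night, H₀ = 0 and Q̄ = 0.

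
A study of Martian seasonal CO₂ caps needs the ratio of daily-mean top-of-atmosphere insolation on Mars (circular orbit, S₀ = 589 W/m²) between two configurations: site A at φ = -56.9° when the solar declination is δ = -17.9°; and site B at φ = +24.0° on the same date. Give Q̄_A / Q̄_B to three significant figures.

— Configuration A (φ=-56.9°):
cos H₀ = −tan(-56.9°) tan(-17.900°) = -0.4955, H₀ = 2.0892 rad.
Bracket: H₀ sin φ sin δ + cos φ cos δ sin H₀ = 2.0892×-0.83772×-0.30736 + 0.54610×0.95159×0.86863 = 0.537931 + 0.451395 = 0.989326.
Q̄ = (S₀/π) × [bracket] = (589/π) × 0.989326 = 185.48 W/m².
— Configuration B (φ=+24.0°):
cos H₀ = −tan(+24.0°) tan(-17.900°) = 0.1438, H₀ = 1.4265 rad.
Bracket: H₀ sin φ sin δ + cos φ cos δ sin H₀ = 1.4265×0.40674×-0.30736 + 0.91355×0.95159×0.98961 = -0.178335 + 0.860293 = 0.681958.
Q̄ = (S₀/π) × [bracket] = (589/π) × 0.681958 = 127.86 W/m².
Ratio Q̄_A / Q̄_B = 185.48 / 127.86 = 1.451.

Q̄_A / Q̄_B ≈ 1.45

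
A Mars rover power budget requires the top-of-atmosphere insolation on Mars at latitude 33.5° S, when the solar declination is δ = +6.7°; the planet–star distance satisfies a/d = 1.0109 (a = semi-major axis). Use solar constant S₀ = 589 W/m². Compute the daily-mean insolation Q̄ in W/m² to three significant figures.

cos H₀ = −tan(-33.5°) tan(+6.700°) = 0.0778, H₀ = 1.4930 rad.
Bracket: H₀ sin φ sin δ + cos φ cos δ sin H₀ = 1.4930×-0.55194×0.11667 + 0.83389×0.99317×0.99697 = -0.096141 + 0.825685 = 0.729544.
Inverse-square distance factor (a/d)² = 1.0109² = 1.021919.
Q̄ = (S₀/π) × 1.021919 × [bracket] = (589/π) × 1.021919 × 0.729544 = 139.8 W/m².

Q̄ ≈ 140 W/m²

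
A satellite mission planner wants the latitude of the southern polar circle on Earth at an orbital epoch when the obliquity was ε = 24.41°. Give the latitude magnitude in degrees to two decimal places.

65.59°

The polar circle is the lowest latitude that experiences at least one full rotation of continuous darkness at the northern-summer solstice; it lies at |ϕ| = 90° − ε = 90° − 24.41° = 65.59°.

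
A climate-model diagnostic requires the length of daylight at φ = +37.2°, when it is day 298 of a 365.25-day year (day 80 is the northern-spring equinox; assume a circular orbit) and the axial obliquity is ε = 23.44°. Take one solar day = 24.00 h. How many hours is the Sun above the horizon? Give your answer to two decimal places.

Solar longitude: λ_s = 360° × (298 − 80)/365.25 = 214.867°.
sin δ = sin 23.44° × sin 214.867° = -0.22740, so δ = -13.144°.
cos H₀ = −tan φ · tan δ = −tan(+37.2°) × tan(-13.144°) = 0.1773, so H₀ = 1.3926 rad = 79.79°.
Daylight = 2H₀/(2π) × 24.00 h = (1.3926/π) × 24.00 = 10.64 h.

10.64 h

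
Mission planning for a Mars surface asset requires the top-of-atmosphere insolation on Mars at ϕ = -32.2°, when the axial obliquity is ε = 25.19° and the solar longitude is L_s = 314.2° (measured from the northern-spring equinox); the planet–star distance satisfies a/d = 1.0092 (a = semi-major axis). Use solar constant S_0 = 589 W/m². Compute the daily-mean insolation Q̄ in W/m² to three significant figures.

Solar declination: sin δ = sin ε · sin L_s = sin 25.19° × sin 314.2° = -0.30513, so δ = -17.766°.
cos h₀ = −tan(-32.2°) tan(-17.766°) = -0.2018, h₀ = 1.7740 rad.
Bracket: h₀ sin ϕ sin δ + cos ϕ cos δ sin h₀ = 1.7740×-0.53288×-0.30513 + 0.84619×0.95231×0.97943 = 0.288448 + 0.789259 = 1.077707.
Inverse-square distance factor (a/d)² = 1.0092² = 1.018485.
Q̄ = (S_0/π) × 1.018485 × [bracket] = (589/π) × 1.018485 × 1.077707 = 205.8 W/m².

Q̄ ≈ 206 W/m²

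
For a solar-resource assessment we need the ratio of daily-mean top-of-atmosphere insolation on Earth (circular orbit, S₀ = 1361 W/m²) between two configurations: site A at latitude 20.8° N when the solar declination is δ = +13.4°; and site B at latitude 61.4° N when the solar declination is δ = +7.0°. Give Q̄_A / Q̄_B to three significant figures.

Q̄_A / Q̄_B ≈ 1.59

— Configuration A (φ=+20.8°):
cos H₀ = −tan(+20.8°) tan(+13.400°) = -0.0905, H₀ = 1.6614 rad.
Bracket: H₀ sin φ sin δ + cos φ cos δ sin H₀ = 1.6614×0.35511×0.23175 + 0.93483×0.97278×0.99590 = 0.136728 + 0.905655 = 1.042383.
Q̄ = (S₀/π) × [bracket] = (1361/π) × 1.042383 = 451.58 W/m².
— Configuration B (φ=+61.4°):
cos H₀ = −tan(+61.4°) tan(+7.000°) = -0.2252, H₀ = 1.7979 rad.
Bracket: H₀ sin φ sin δ + cos φ cos δ sin H₀ = 1.7979×0.87798×0.12187 + 0.47869×0.99255×0.97431 = 0.192374 + 0.462918 = 0.655292.
Q̄ = (S₀/π) × [bracket] = (1361/π) × 0.655292 = 283.89 W/m².
Ratio Q̄_A / Q̄_B = 451.58 / 283.89 = 1.591.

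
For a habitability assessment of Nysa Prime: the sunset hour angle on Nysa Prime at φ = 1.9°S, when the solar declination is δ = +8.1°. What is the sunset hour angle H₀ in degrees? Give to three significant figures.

cos H₀ = −tan φ · tan δ = −tan(-1.9°) × tan(+8.100°) = 0.0047, so H₀ = 1.5661 rad = 89.73°.

H₀ = 89.7°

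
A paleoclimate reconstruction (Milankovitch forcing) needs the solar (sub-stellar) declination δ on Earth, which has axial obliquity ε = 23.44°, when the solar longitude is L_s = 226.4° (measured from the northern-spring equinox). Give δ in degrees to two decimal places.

δ = -16.74°

sin δ = sin ε · sin L_s = sin 23.44° × sin 226.4° = -0.288067.
δ = arcsin(-0.288067) = -16.74°.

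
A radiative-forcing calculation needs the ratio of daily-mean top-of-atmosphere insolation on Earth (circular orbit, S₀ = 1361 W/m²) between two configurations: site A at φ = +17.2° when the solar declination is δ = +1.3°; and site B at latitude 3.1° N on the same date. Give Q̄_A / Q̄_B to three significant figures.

Q̄_A / Q̄_B ≈ 0.965

— Configuration A (φ=+17.2°):
cos H₀ = −tan(+17.2°) tan(+1.300°) = -0.0070, H₀ = 1.5778 rad.
Bracket: H₀ sin φ sin δ + cos φ cos δ sin H₀ = 1.5778×0.29571×0.02269 + 0.95528×0.99974×0.99998 = 0.010587 + 0.955013 = 0.965600.
Q̄ = (S₀/π) × [bracket] = (1361/π) × 0.965600 = 418.32 W/m².
— Configuration B (φ=+3.1°):
cos H₀ = −tan(+3.1°) tan(+1.300°) = -0.0012, H₀ = 1.5720 rad.
Bracket: H₀ sin φ sin δ + cos φ cos δ sin H₀ = 1.5720×0.05408×0.02269 + 0.99854×0.99974×1.00000 = 0.001929 + 0.998280 = 1.000209.
Q̄ = (S₀/π) × [bracket] = (1361/π) × 1.000209 = 433.31 W/m².
Ratio Q̄_A / Q̄_B = 418.32 / 433.31 = 0.9654.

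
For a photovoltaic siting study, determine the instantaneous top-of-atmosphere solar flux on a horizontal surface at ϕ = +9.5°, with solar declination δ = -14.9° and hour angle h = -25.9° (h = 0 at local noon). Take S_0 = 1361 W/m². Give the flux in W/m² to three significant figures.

cos θ_z = sin ϕ sin δ + cos ϕ cos δ cos h = -0.042439 + 0.857389 = 0.814950.
Flux = S_0 · cos θ_z = 1361 × 0.814950 = 1109 W/m².

1.11e+03 W/m²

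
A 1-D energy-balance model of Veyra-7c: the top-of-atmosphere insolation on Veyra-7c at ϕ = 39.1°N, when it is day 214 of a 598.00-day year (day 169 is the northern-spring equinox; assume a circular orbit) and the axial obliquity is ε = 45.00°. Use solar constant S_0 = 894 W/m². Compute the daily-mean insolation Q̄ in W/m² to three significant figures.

Solar longitude: L_s = 360° × (214 − 169)/598.00 = 27.090°.
sin δ = sin 45.00° × sin 27.090° = 0.32201, so δ = +18.785°.
cos h₀ = −tan(+39.1°) tan(+18.785°) = -0.2764, h₀ = 1.8509 rad.
Bracket: h₀ sin ϕ sin δ + cos ϕ cos δ sin h₀ = 1.8509×0.63068×0.32201 + 0.77605×0.94674×0.96104 = 0.375891 + 0.706093 = 1.081984.
Q̄ = (S_0/π) × [bracket] = (894/π) × 1.081984 = 307.9 W/m².

Q̄ ≈ 308 W/m²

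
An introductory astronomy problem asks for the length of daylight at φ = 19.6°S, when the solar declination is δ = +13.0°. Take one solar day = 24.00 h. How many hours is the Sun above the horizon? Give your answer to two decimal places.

cos H₀ = −tan φ · tan δ = −tan(-19.6°) × tan(+13.000°) = 0.0822, so H₀ = 1.4885 rad = 85.28°.
Daylight = 2H₀/(2π) × 24.00 h = (1.4885/π) × 24.00 = 11.37 h.

11.37 h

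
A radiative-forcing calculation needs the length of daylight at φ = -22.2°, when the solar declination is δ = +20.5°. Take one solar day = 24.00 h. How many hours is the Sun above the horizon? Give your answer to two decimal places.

10.83 h

cos H₀ = −tan φ · tan δ = −tan(-22.2°) × tan(+20.500°) = 0.1526, so H₀ = 1.4176 rad = 81.22°.
Daylight = 2H₀/(2π) × 24.00 h = (1.4176/π) × 24.00 = 10.83 h.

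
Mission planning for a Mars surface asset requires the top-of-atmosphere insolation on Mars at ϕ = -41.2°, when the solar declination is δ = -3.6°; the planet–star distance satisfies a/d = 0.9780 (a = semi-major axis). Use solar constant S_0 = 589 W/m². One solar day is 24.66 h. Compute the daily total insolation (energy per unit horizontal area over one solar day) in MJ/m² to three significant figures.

13.0 MJ/m²

cos h₀ = −tan(-41.2°) tan(-3.600°) = -0.0551, h₀ = 1.6259 rad.
Bracket: h₀ sin ϕ sin δ + cos ϕ cos δ sin h₀ = 1.6259×-0.65869×-0.06279 + 0.75241×0.99803×0.99848 = 0.067246 + 0.749786 = 0.817032.
Inverse-square distance factor (a/d)² = 0.9780² = 0.956484.
Q̄ = (S_0/π) × 0.956484 × [bracket] = (589/π) × 0.956484 × 0.817032 = 146.52 W/m².
Daily total = Q̄ × 24.66 h × 3600 s/h = 146.52 × 24.66 × 3600 / 10⁶ = 13.01 MJ/m².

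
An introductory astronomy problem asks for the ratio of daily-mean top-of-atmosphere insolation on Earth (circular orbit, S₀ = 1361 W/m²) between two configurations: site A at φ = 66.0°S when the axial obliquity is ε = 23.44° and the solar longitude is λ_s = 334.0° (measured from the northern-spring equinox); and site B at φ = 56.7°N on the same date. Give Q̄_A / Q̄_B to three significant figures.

— Configuration A (φ=-66.0°):
Solar declination: sin δ = sin ε · sin λ_s = sin 23.44° × sin 334.0° = -0.17438, so δ = -10.043°.
cos H₀ = −tan(-66.0°) tan(-10.043°) = -0.3978, H₀ = 1.9799 rad.
Bracket: H₀ sin φ sin δ + cos φ cos δ sin H₀ = 1.9799×-0.91355×-0.17438 + 0.40674×0.98468×0.91749 = 0.315408 + 0.367463 = 0.682871.
Q̄ = (S₀/π) × [bracket] = (1361/π) × 0.682871 = 295.83 W/m².
— Configuration B (φ=+56.7°):
cos H₀ = −tan(+56.7°) tan(-10.043°) = 0.2696, H₀ = 1.2978 rad.
Bracket: H₀ sin φ sin δ + cos φ cos δ sin H₀ = 1.2978×0.83581×-0.17438 + 0.54902×0.98468×0.96297 = -0.189152 + 0.520590 = 0.331438.
Q̄ = (S₀/π) × [bracket] = (1361/π) × 0.331438 = 143.59 W/m².
Ratio Q̄_A / Q̄_B = 295.83 / 143.59 = 2.060.

Q̄_A / Q̄_B ≈ 2.06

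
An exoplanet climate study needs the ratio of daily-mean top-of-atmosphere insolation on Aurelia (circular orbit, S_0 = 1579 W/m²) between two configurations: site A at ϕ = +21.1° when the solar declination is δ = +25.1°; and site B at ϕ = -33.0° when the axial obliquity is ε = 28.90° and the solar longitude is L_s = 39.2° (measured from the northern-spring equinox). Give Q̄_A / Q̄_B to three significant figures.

— Configuration A (ϕ=+21.1°):
cos h₀ = −tan(+21.1°) tan(+25.100°) = -0.1808, h₀ = 1.7525 rad.
Bracket: h₀ sin ϕ sin δ + cos ϕ cos δ sin h₀ = 1.7525×0.36000×0.42420 + 0.93295×0.90557×0.98353 = 0.267628 + 0.830937 = 1.098565.
Q̄ = (S_0/π) × [bracket] = (1579/π) × 1.098565 = 552.15 W/m².
— Configuration B (ϕ=-33.0°):
Solar declination: sin δ = sin ε · sin L_s = sin 28.90° × sin 39.2° = 0.30545, so δ = +17.785°.
cos h₀ = −tan(-33.0°) tan(+17.785°) = 0.2083, h₀ = 1.3609 rad.
Bracket: h₀ sin ϕ sin δ + cos ϕ cos δ sin h₀ = 1.3609×-0.54464×0.30545 + 0.83867×0.95221×0.97806 = -0.226400 + 0.781069 = 0.554669.
Q̄ = (S_0/π) × [bracket] = (1579/π) × 0.554669 = 278.78 W/m².
Ratio Q̄_A / Q̄_B = 552.15 / 278.78 = 1.981.

Q̄_A / Q̄_B ≈ 1.98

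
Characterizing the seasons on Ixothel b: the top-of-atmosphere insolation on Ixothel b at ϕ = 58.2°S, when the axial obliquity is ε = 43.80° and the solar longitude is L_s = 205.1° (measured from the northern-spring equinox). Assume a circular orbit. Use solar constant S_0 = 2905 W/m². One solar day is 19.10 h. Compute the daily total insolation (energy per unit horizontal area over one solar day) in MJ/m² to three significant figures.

61.0 MJ/m²

Solar declination: sin δ = sin ε · sin L_s = sin 43.80° × sin 205.1° = -0.29361, so δ = -17.074°.
cos h₀ = −tan(-58.2°) tan(-17.074°) = -0.4954, h₀ = 2.0891 rad.
Bracket: h₀ sin ϕ sin δ + cos ϕ cos δ sin h₀ = 2.0891×-0.84989×-0.29361 + 0.52696×0.95593×0.86868 = 0.521306 + 0.437586 = 0.958892.
Q̄ = (S_0/π) × [bracket] = (2905/π) × 0.958892 = 886.68 W/m².
Daily total = Q̄ × 19.10 h × 3600 s/h = 886.68 × 19.10 × 3600 / 10⁶ = 60.97 MJ/m².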